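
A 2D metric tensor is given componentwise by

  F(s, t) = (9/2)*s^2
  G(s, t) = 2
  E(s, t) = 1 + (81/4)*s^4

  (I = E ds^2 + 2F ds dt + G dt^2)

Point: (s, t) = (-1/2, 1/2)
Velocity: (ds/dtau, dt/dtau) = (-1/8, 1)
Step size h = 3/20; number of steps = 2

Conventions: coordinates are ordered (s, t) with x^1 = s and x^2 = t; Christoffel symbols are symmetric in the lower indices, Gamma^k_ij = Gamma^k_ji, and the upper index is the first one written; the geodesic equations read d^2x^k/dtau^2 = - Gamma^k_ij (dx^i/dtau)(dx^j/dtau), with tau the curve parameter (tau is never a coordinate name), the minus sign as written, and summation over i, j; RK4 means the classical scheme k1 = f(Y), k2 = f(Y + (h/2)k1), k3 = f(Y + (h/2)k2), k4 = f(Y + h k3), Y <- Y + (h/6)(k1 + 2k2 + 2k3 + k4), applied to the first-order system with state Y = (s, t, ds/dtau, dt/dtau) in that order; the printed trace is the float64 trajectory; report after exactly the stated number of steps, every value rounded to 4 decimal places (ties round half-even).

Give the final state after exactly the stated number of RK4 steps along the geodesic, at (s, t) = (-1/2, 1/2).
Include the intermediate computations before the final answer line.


f(Y) = (ds/dtau, dt/dtau, -Gamma^s_ij Y'^i Y'^j, -Gamma^t_ij Y'^i Y'^j) with the Gammas evaluated at the stage position; h = 0.150000; intermediate values shown to 6 dp
step 0: s = -0.5000, t = 0.5000, ds/dtau = -0.1250, dt/dtau = 1.0000
step 1:
  k1: at (s, t) = (-0.500000, 0.500000), (ds/dtau, dt/dtau) = (-0.125000, 1.000000); Gamma_sss = -1.550239, Gamma_sst = 0.000000, Gamma_stt = 0.000000, Gamma_tss = -1.377990, Gamma_tst = 0.000000, Gamma_ttt = 0.000000; k1 = (-0.125000, 1.000000, 0.024222, 0.021531)
  k2: at (s, t) = (-0.509375, 0.575000), (ds/dtau, dt/dtau) = (-0.123183, 1.001615); Gamma_sss = -1.591508, Gamma_sst = 0.000000, Gamma_stt = 0.000000, Gamma_tss = -1.363079, Gamma_tst = 0.000000, Gamma_ttt = 0.000000; k2 = (-0.123183, 1.001615, 0.024150, 0.020684)
  k3: at (s, t) = (-0.509239, 0.575121), (ds/dtau, dt/dtau) = (-0.123189, 1.001551); Gamma_sss = -1.590921, Gamma_sst = 0.000000, Gamma_stt = 0.000000, Gamma_tss = -1.363305, Gamma_tst = 0.000000, Gamma_ttt = 0.000000; k3 = (-0.123189, 1.001551, 0.024143, 0.020689)
  k4: at (s, t) = (-0.518478, 0.650233), (ds/dtau, dt/dtau) = (-0.121379, 1.003103); Gamma_sss = -1.629862, Gamma_sst = 0.000000, Gamma_stt = 0.000000, Gamma_tss = -1.347340, Gamma_tst = 0.000000, Gamma_ttt = 0.000000; k4 = (-0.121379, 1.003103, 0.024012, 0.019850)
  Y <- Y + (h/6)(k1 + 2k2 + 2k3 + k4): s = -0.5185, t = 0.6502, ds/dtau = -0.1214, dt/dtau = 1.0031
step 2:
  k1: at (s, t) = (-0.518478, 0.650236), (ds/dtau, dt/dtau) = (-0.121379, 1.003103); Gamma_sss = -1.629861, Gamma_sst = 0.000000, Gamma_stt = 0.000000, Gamma_tss = -1.347340, Gamma_tst = 0.000000, Gamma_ttt = 0.000000; k1 = (-0.121379, 1.003103, 0.024013, 0.019850)
  k2: at (s, t) = (-0.527582, 0.725469), (ds/dtau, dt/dtau) = (-0.119579, 1.004592); Gamma_sss = -1.666459, Gamma_sst = 0.000000, Gamma_stt = 0.000000, Gamma_tss = -1.330463, Gamma_tst = 0.000000, Gamma_ttt = 0.000000; k2 = (-0.119579, 1.004592, 0.023829, 0.019024)
  k3: at (s, t) = (-0.527446, 0.725580), (ds/dtau, dt/dtau) = (-0.119592, 1.004530); Gamma_sss = -1.665929, Gamma_sst = 0.000000, Gamma_stt = 0.000000, Gamma_tss = -1.330722, Gamma_tst = 0.000000, Gamma_ttt = 0.000000; k3 = (-0.119592, 1.004530, 0.023827, 0.019032)
  k4: at (s, t) = (-0.536417, 0.800915), (ds/dtau, dt/dtau) = (-0.117805, 1.005958); Gamma_sss = -1.700253, Gamma_sst = 0.000000, Gamma_stt = 0.000000, Gamma_tss = -1.313095, Gamma_tst = 0.000000, Gamma_ttt = 0.000000; k4 = (-0.117805, 1.005958, 0.023596, 0.018223)
  Y <- Y + (h/6)(k1 + 2k2 + 2k3 + k4): s = -0.5364, t = 0.8009, ds/dtau = -0.1178, dt/dtau = 1.0060

Answer: s = -0.5364, t = 0.8009, ds/dtau = -0.1178, dt/dtau = 1.0060


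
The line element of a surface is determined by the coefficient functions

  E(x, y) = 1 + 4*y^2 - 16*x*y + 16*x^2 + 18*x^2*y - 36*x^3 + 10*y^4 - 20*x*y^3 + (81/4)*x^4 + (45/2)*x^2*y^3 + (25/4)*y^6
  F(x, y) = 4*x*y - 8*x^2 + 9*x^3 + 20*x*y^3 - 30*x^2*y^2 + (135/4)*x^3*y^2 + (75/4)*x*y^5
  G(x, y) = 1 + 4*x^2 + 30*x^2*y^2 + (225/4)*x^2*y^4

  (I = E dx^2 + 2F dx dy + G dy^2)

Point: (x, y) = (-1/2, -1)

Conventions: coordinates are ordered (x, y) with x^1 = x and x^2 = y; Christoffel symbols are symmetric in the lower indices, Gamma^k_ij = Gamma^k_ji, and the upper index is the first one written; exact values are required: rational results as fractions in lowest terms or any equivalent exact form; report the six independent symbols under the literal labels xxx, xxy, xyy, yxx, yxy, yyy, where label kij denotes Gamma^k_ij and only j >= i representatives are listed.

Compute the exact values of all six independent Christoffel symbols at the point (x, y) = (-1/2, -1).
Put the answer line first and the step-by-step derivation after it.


Answer: Gamma_xxx = 748/1629, Gamma_xxy = -836/1629, Gamma_xyy = -220/543, Gamma_yxx = 2584/1629, Gamma_yxy = -2888/1629, Gamma_yyy = -760/543

E = 185/64, F = 209/32, G = 377/16 at the point
E_x = 187/8, E_y = -209/8, F_x = 437/16, F_y = -887/16, G_x = -361/4, G_y = -285/4
EG - F^2 = 1629/64;  g^inv = (64/1629) * [[377/16, -209/32], [-209/32, 185/64]]
first-kind symbols [ij,l] = (1/2)(d_i g_jl + d_j g_il - d_l g_ij): [xx,x] = E_x/2 = 187/16, [xx,y] = F_x - E_y/2 = 323/8, [xy,x] = E_y/2 = -209/16, [xy,y] = G_x/2 = -361/8, [yy,x] = F_y - G_x/2 = -165/16, [yy,y] = G_y/2 = -285/8
Gamma^x_ij = (G*[ij,x] - F*[ij,y])/(EG - F^2), Gamma^y_ij = (E*[ij,y] - F*[ij,x])/(EG - F^2)


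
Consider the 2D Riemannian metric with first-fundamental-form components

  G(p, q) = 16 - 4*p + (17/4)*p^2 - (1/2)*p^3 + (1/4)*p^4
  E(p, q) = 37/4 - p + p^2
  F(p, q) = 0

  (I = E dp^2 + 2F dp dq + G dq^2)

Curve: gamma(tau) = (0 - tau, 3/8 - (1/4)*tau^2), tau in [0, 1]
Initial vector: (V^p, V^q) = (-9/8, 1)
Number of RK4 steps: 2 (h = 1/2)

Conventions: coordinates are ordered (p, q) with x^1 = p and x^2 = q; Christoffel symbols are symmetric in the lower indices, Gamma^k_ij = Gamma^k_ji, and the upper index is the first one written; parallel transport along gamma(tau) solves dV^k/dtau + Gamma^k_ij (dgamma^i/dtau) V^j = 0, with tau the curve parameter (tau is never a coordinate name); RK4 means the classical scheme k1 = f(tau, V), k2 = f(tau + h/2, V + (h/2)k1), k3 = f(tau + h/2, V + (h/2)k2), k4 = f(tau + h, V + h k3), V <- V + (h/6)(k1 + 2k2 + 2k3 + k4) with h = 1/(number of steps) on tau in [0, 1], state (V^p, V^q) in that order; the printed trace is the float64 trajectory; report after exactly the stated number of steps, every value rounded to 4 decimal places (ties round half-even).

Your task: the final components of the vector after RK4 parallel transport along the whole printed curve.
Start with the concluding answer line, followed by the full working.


Answer: V^p = -0.9088, V^q = 0.8583

gamma'(tau) = (-1, -(1/2)*tau); f(tau, V)^k = -Gamma^k_ij(gamma(tau)) gamma'^i(tau) V^j; h = 1/2; intermediate values shown to 6 dp
curve data and Christoffel symbols at the stage parameters:
  tau = 0.000000: gamma = (0.000000, 0.375000), gamma' = (-1.000000, 0.000000); Gamma_ppp = -0.054054, Gamma_ppq = 0.000000, Gamma_pqq = 0.216216, Gamma_qpp = 0.000000, Gamma_qpq = -0.125000, Gamma_qqq = 0.000000
  tau = 0.250000: gamma = (-0.250000, 0.359375), gamma' = (-1.000000, -0.125000); Gamma_ppp = -0.078431, Gamma_ppq = 0.000000, Gamma_pqq = 0.325980, Gamma_qpp = 0.000000, Gamma_qpq = -0.180451, Gamma_qqq = 0.000000
  tau = 0.500000: gamma = (-0.500000, 0.312500), gamma' = (-1.000000, -0.250000); Gamma_ppp = -0.100000, Gamma_ppq = 0.000000, Gamma_pqq = 0.437500, Gamma_qpp = 0.000000, Gamma_qpq = -0.228571, Gamma_qqq = 0.000000
  tau = 0.750000: gamma = (-0.750000, 0.234375), gamma' = (-1.000000, -0.375000); Gamma_ppp = -0.118343, Gamma_ppq = 0.000000, Gamma_pqq = 0.551036, Gamma_qpp = 0.000000, Gamma_qpq = -0.268456, Gamma_qqq = 0.000000
  tau = 1.000000: gamma = (-1.000000, 0.125000), gamma' = (-1.000000, -0.500000); Gamma_ppp = -0.133333, Gamma_ppq = 0.000000, Gamma_pqq = 0.666667, Gamma_qpp = 0.000000, Gamma_qpq = -0.300000, Gamma_qqq = 0.000000
step 0: V^p = -1.1250, V^q = 1.0000
step 1: k1 = (0.060811, -0.125000), k2 = (0.126517, -0.149779), k3 = (0.124976, -0.149032), k4 = (0.207476, -0.150824); V <- V + (h/6)(k1 + 2k2 + 2k3 + k4): V^p = -1.0607, V^q = 0.9272
step 2: k1 = (0.207487, -0.151321), k2 = (0.303172, -0.137198), k3 = (0.301070, -0.140554), k4 = (0.407004, -0.120552); V <- V + (h/6)(k1 + 2k2 + 2k3 + k4): V^p = -0.9088, V^q = 0.8583


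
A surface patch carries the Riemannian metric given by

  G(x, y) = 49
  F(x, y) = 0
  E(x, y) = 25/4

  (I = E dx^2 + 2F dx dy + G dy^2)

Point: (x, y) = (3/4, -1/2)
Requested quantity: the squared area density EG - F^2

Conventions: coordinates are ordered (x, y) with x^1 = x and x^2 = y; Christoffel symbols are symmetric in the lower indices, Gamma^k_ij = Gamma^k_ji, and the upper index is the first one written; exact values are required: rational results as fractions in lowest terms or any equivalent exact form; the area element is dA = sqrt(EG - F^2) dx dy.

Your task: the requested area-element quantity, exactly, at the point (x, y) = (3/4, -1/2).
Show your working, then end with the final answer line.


E = 25/4, F = 0, G = 49; EG - F^2 = 1225/4

Answer: EG - F^2 = 1225/4


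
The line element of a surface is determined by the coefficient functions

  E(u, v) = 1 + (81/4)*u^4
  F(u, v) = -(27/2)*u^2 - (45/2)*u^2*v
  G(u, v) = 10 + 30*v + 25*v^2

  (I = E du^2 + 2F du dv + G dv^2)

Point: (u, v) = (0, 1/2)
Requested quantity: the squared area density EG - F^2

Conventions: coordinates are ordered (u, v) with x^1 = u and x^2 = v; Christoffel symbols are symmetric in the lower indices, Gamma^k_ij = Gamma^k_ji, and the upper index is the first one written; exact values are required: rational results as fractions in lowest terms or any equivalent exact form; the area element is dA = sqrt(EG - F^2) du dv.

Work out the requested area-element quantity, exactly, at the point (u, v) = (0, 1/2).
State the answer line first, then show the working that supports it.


Answer: EG - F^2 = 125/4

E = 1, F = 0, G = 125/4; EG - F^2 = 125/4


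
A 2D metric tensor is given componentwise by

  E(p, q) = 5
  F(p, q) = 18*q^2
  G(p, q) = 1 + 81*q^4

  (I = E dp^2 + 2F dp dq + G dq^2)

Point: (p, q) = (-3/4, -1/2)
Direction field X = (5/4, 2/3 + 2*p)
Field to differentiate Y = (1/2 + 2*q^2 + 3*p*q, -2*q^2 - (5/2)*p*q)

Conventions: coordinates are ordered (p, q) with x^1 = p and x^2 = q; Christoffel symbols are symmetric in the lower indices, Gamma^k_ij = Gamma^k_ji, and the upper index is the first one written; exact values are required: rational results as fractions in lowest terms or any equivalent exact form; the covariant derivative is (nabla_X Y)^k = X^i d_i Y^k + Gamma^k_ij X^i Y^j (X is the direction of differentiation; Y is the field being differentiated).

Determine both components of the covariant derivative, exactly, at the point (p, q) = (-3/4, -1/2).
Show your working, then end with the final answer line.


E = 5, F = 9/2, G = 97/16 at the point
E_p = 0, E_q = 0, F_p = 0, F_q = -18, G_p = 0, G_q = -81/2
EG - F^2 = 161/16;  g^inv = (16/161) * [[97/16, -9/2], [-9/2, 5]]
first-kind symbols [ij,l] = (1/2)(d_i g_jl + d_j g_il - d_l g_ij): [pp,p] = E_p/2 = 0, [pp,q] = F_p - E_q/2 = 0, [pq,p] = E_q/2 = 0, [pq,q] = G_p/2 = 0, [qq,p] = F_q - G_p/2 = -18, [qq,q] = G_q/2 = -81/4
Gamma^p_ij = (G*[ij,p] - F*[ij,q])/(EG - F^2), Gamma^q_ij = (E*[ij,q] - F*[ij,p])/(EG - F^2)
Gamma_ppp = 0, Gamma_ppq = 0, Gamma_pqq = -288/161, Gamma_qpp = 0, Gamma_qpq = 0, Gamma_qqq = -324/161
X = (5/4, -5/6), Y = (17/8, -23/16) at the point

Answer: (nabla_X Y)^p = -10/21, (nabla_X Y)^q = -685/168


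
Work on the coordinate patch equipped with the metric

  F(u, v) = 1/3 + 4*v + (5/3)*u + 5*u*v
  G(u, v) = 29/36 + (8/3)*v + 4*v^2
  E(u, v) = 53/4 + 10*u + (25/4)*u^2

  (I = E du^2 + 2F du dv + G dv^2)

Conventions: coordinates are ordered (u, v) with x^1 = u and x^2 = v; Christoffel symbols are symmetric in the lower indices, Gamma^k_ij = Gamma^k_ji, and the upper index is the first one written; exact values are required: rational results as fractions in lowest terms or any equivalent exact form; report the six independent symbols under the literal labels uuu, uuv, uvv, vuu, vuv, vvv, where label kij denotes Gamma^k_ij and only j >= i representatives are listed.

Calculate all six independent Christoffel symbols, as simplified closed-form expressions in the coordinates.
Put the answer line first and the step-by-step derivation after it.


Answer: Gamma_uuu = (325*u + 720*v + 500)/(325*u^2 + 1440*u*v + 1000*u + 5328*v^2 + 4704*v + 1521), Gamma_uuv = 0, Gamma_uvv = (260*u + 576*v + 400)/(325*u^2 + 1440*u*v + 1000*u + 5328*v^2 + 4704*v + 1521), Gamma_vuu = (900*u + 6660*v + 2940)/(325*u^2 + 1440*u*v + 1000*u + 5328*v^2 + 4704*v + 1521), Gamma_vuv = 0, Gamma_vvv = (720*u + 5328*v + 2352)/(325*u^2 + 1440*u*v + 1000*u + 5328*v^2 + 4704*v + 1521)

E = 53/4 + 10*u + (25/4)*u^2; F = 1/3 + 4*v + (5/3)*u + 5*u*v; G = 29/36 + (8/3)*v + 4*v^2
Gamma^k_ij = (1/2) g^{kl} (d_i g_jl + d_j g_il - d_l g_ij), with g^inv = (1/(EG-F^2)) [[G, -F], [-F, E]]
first partials: E_u = 10 + (25/2)*u, E_v = 0, F_u = 5/3 + 5*v, F_v = 4 + 5*u, G_u = 0, G_v = 8/3 + 8*v
D = EG - F^2 = 169/16 + (98/3)*v + (125/18)*u + 37*v^2 + 10*u*v + (325/144)*u^2
expanded: Gamma^u_uu = (G E_u - 2F F_u + F E_v)/(2D), Gamma^u_uv = (G E_v - F G_u)/(2D), Gamma^u_vv = (2G F_v - G G_u - F G_v)/(2D), Gamma^v_uu = (2E F_u - E E_v - F E_u)/(2D), Gamma^v_uv = (E G_u - F E_v)/(2D), Gamma^v_vv = (E G_v - 2F F_v + F G_u)/(2D); substitute and cancel common factors


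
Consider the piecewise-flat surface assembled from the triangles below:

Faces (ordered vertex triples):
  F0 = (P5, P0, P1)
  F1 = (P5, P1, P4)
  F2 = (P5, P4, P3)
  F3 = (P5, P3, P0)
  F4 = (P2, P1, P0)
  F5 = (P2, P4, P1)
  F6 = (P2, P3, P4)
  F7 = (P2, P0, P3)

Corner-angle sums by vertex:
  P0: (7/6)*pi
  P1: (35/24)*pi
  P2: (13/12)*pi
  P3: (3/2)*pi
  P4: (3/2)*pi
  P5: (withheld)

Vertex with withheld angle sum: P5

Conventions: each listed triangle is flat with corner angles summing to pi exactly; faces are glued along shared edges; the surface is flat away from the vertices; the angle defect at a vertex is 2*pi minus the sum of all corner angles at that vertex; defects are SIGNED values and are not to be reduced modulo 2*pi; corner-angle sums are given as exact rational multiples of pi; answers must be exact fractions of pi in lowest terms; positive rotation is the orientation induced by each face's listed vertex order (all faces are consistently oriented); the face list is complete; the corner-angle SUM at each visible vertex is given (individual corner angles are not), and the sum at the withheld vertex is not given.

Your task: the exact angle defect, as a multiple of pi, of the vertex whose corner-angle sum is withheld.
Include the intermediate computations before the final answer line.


V = 6, E = 12, F = 8; chi = V - E + F = 2
Gauss-Bonnet: total defect = 2*pi*chi = 4*pi; visible defects sum to (79/24)*pi

Answer: defect(P5) = (17/24)*pi


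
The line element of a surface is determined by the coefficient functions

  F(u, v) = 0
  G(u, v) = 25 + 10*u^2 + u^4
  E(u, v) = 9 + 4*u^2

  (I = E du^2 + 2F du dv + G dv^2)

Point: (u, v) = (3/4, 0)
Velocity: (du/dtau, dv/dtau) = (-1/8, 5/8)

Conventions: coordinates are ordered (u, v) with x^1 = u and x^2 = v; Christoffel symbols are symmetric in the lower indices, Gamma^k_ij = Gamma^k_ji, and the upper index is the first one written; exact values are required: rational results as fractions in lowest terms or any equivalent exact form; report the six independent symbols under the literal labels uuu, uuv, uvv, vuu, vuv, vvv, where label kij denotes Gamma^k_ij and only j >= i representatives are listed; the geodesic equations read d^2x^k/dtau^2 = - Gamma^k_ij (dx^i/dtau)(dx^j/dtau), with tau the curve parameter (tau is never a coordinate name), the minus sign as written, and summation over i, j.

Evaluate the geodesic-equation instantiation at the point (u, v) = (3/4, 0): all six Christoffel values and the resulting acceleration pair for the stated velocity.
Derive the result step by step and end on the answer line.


E = 45/4, F = 0, G = 7921/256 at the point
E_u = 6, E_v = 0, F_u = 0, F_v = 0, G_u = 267/16, G_v = 0
EG - F^2 = 356445/1024;  g^inv = (1024/356445) * [[7921/256, 0], [0, 45/4]]
first-kind symbols [ij,l] = (1/2)(d_i g_jl + d_j g_il - d_l g_ij): [uu,u] = E_u/2 = 3, [uu,v] = F_u - E_v/2 = 0, [uv,u] = E_v/2 = 0, [uv,v] = G_u/2 = 267/32, [vv,u] = F_v - G_u/2 = -267/32, [vv,v] = G_v/2 = 0
Gamma^u_ij = (G*[ij,u] - F*[ij,v])/(EG - F^2), Gamma^v_ij = (E*[ij,v] - F*[ij,u])/(EG - F^2)
Gamma_uuu = 4/15, Gamma_uuv = 0, Gamma_uvv = -89/120, Gamma_vuu = 0, Gamma_vuv = 24/89, Gamma_vvv = 0
d^2u/dtau^2 = -(Gamma_uuu*(-1/8)^2 + 2*Gamma_uuv*(-1/8)*(5/8) + Gamma_uvv*(5/8)^2) = 731/2560
d^2v/dtau^2 = -(Gamma_vuu*(-1/8)^2 + 2*Gamma_vuv*(-1/8)*(5/8) + Gamma_vvv*(5/8)^2) = 15/356

Answer: Gamma_uuu = 4/15, Gamma_uuv = 0, Gamma_uvv = -89/120, Gamma_vuu = 0, Gamma_vuv = 24/89, Gamma_vvv = 0; accelerations (d^2u/dtau^2, d^2v/dtau^2) = (731/2560, 15/356)


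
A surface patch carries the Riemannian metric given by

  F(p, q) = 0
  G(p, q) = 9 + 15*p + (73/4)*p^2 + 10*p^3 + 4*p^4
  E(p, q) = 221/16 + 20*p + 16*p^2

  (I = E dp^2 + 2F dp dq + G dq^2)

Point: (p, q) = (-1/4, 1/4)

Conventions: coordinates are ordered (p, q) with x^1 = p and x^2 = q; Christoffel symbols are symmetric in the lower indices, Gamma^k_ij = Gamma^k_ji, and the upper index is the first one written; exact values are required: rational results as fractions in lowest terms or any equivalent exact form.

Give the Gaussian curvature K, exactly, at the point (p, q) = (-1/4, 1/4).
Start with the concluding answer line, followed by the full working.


Answer: K = -15488/123245

E = 157/16, F = 0, G = 25/4, EG - F^2 = 3925/64 at the point
E_p = 12, E_q = 0, F_p = 0, F_q = 0, G_p = 15/2, G_q = 0
E_qq = 0, F_pq = 0, G_pp = 49/2
Brioschi: K = (det M1 - det M2) / (EG - F^2)^2 with the standard first/second-derivative matrices M1, M2.
M1 = [[-E_qq/2 + F_pq - G_pp/2, E_p/2, F_p - E_q/2], [F_q - G_p/2, E, F], [G_q/2, F, G]] = [[-49/4, 6, 0], [-15/4, 157/16, 0], [0, 0, 25/4]]; det M1 = -156325/256
M2 = [[0, E_q/2, G_p/2], [E_q/2, E, F], [G_p/2, F, G]] = [[0, 0, 15/4], [0, 157/16, 0], [15/4, 0, 25/4]]; det M2 = -35325/256
det M1 - det M2 = -15125/32; K = -15125/32 / (3925/64)^2 = -15488/123245


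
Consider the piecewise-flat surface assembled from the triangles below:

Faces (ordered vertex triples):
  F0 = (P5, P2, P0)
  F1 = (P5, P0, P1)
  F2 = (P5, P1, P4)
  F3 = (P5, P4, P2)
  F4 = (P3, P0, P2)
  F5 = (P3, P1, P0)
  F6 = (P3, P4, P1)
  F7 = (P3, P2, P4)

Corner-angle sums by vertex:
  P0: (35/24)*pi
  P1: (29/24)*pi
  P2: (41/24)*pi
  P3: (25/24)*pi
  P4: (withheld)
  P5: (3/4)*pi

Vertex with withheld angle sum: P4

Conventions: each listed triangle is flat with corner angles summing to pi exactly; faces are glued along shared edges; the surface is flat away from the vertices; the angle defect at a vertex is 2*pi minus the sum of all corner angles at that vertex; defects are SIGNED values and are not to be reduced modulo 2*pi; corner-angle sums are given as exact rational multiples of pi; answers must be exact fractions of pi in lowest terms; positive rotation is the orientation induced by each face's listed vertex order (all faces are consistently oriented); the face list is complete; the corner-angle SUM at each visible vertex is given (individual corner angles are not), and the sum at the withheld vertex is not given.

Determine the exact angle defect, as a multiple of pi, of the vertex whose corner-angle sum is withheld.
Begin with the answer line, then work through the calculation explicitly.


Answer: defect(P4) = pi/6

V = 6, E = 12, F = 8; chi = V - E + F = 2
Gauss-Bonnet: total defect = 2*pi*chi = 4*pi; visible defects sum to (23/6)*pi


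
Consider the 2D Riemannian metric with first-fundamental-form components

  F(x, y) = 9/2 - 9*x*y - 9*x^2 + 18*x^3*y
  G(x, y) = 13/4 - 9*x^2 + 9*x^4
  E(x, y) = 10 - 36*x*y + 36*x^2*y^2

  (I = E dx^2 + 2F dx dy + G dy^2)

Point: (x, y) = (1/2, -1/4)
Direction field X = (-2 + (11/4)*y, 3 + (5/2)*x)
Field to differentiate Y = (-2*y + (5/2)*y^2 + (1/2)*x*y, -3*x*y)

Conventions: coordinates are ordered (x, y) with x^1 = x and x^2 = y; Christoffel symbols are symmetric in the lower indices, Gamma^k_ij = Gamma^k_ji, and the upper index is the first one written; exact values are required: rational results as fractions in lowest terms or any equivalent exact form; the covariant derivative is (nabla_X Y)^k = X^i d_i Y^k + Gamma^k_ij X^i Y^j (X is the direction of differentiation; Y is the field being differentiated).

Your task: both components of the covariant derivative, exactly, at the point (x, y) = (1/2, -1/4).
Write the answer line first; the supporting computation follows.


Answer: (nabla_X Y)^x = -180221/12800, (nabla_X Y)^y = -558321/64000

E = 241/16, F = 45/16, G = 25/16 at the point
E_x = 45/4, E_y = -45/2, F_x = -81/8, F_y = -9/4, G_x = -9/2, G_y = 0
EG - F^2 = 125/8;  g^inv = (8/125) * [[25/16, -45/16], [-45/16, 241/16]]
first-kind symbols [ij,l] = (1/2)(d_i g_jl + d_j g_il - d_l g_ij): [xx,x] = E_x/2 = 45/8, [xx,y] = F_x - E_y/2 = 9/8, [xy,x] = E_y/2 = -45/4, [xy,y] = G_x/2 = -9/4, [yy,x] = F_y - G_x/2 = 0, [yy,y] = G_y/2 = 0
Gamma^x_ij = (G*[ij,x] - F*[ij,y])/(EG - F^2), Gamma^y_ij = (E*[ij,y] - F*[ij,x])/(EG - F^2)
Gamma_xxx = 9/25, Gamma_xxy = -18/25, Gamma_xyy = 0, Gamma_yxx = 9/125, Gamma_yxy = -18/125, Gamma_yyy = 0
X = (-43/16, 17/4), Y = (19/32, 3/8) at the point


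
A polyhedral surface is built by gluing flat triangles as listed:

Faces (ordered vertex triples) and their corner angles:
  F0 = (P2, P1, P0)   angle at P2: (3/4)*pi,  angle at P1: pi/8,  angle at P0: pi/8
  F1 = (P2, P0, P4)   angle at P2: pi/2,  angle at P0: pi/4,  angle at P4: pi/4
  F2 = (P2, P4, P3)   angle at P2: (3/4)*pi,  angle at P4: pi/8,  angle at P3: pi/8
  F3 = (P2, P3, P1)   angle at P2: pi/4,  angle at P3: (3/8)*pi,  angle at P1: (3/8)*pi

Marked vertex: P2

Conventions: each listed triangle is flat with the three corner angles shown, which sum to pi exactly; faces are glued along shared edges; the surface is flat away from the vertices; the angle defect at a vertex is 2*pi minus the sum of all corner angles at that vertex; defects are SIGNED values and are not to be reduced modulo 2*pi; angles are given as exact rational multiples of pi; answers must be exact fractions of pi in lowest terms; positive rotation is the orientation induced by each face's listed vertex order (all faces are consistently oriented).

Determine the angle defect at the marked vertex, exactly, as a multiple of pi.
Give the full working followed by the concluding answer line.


Sum of corner angles at P2: (9/4)*pi
defect = 2*pi - (9/4)*pi

Answer: defect(P2) = -pi/4


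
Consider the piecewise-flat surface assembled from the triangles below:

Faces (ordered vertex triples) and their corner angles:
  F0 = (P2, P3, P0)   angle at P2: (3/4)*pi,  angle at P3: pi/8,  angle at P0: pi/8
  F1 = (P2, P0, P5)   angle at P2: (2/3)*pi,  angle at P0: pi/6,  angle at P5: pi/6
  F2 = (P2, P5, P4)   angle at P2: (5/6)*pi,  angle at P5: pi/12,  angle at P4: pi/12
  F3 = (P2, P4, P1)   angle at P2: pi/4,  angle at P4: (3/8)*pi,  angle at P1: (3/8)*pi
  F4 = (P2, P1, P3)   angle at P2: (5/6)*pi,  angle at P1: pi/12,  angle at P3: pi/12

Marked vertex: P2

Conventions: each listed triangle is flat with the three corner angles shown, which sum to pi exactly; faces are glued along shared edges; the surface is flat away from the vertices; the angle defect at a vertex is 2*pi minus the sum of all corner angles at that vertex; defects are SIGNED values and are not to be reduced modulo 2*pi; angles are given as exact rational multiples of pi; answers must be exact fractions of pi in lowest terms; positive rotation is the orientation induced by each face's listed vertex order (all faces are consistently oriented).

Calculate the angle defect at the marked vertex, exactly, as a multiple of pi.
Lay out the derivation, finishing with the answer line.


Sum of corner angles at P2: (10/3)*pi
defect = 2*pi - (10/3)*pi

Answer: defect(P2) = (-4/3)*pi


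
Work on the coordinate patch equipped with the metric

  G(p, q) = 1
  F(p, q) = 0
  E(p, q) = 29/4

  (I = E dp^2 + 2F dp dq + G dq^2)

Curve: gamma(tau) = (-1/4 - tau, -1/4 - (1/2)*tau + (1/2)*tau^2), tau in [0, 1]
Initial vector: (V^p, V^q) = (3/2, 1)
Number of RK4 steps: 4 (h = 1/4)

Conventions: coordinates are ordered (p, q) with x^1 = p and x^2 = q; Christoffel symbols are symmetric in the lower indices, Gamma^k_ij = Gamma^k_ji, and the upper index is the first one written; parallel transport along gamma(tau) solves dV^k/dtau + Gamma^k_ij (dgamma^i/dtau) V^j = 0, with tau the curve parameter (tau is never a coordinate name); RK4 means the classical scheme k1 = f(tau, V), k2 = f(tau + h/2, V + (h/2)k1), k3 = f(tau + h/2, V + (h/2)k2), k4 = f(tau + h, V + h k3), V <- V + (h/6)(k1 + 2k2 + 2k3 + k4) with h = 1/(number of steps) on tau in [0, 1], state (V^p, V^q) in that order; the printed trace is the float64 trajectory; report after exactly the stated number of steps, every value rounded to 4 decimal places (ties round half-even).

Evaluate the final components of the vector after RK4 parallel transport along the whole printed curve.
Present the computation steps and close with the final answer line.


gamma'(tau) = (-1, -1/2 + tau); f(tau, V)^k = -Gamma^k_ij(gamma(tau)) gamma'^i(tau) V^j; h = 1/4; intermediate values shown to 6 dp
curve data and Christoffel symbols at the stage parameters:
  tau = 0.000000: gamma = (-0.250000, -0.250000), gamma' = (-1.000000, -0.500000); Gamma_ppp = 0.000000, Gamma_ppq = 0.000000, Gamma_pqq = 0.000000, Gamma_qpp = 0.000000, Gamma_qpq = 0.000000, Gamma_qqq = 0.000000
  tau = 0.125000: gamma = (-0.375000, -0.304688), gamma' = (-1.000000, -0.375000); Gamma_ppp = 0.000000, Gamma_ppq = 0.000000, Gamma_pqq = 0.000000, Gamma_qpp = 0.000000, Gamma_qpq = 0.000000, Gamma_qqq = 0.000000
  tau = 0.250000: gamma = (-0.500000, -0.343750), gamma' = (-1.000000, -0.250000); Gamma_ppp = 0.000000, Gamma_ppq = 0.000000, Gamma_pqq = 0.000000, Gamma_qpp = 0.000000, Gamma_qpq = 0.000000, Gamma_qqq = 0.000000
  tau = 0.375000: gamma = (-0.625000, -0.367188), gamma' = (-1.000000, -0.125000); Gamma_ppp = 0.000000, Gamma_ppq = 0.000000, Gamma_pqq = 0.000000, Gamma_qpp = 0.000000, Gamma_qpq = 0.000000, Gamma_qqq = 0.000000
  tau = 0.500000: gamma = (-0.750000, -0.375000), gamma' = (-1.000000, 0.000000); Gamma_ppp = 0.000000, Gamma_ppq = 0.000000, Gamma_pqq = 0.000000, Gamma_qpp = 0.000000, Gamma_qpq = 0.000000, Gamma_qqq = 0.000000
  tau = 0.625000: gamma = (-0.875000, -0.367188), gamma' = (-1.000000, 0.125000); Gamma_ppp = 0.000000, Gamma_ppq = 0.000000, Gamma_pqq = 0.000000, Gamma_qpp = 0.000000, Gamma_qpq = 0.000000, Gamma_qqq = 0.000000
  tau = 0.750000: gamma = (-1.000000, -0.343750), gamma' = (-1.000000, 0.250000); Gamma_ppp = 0.000000, Gamma_ppq = 0.000000, Gamma_pqq = 0.000000, Gamma_qpp = 0.000000, Gamma_qpq = 0.000000, Gamma_qqq = 0.000000
  tau = 0.875000: gamma = (-1.125000, -0.304688), gamma' = (-1.000000, 0.375000); Gamma_ppp = 0.000000, Gamma_ppq = 0.000000, Gamma_pqq = 0.000000, Gamma_qpp = 0.000000, Gamma_qpq = 0.000000, Gamma_qqq = 0.000000
  tau = 1.000000: gamma = (-1.250000, -0.250000), gamma' = (-1.000000, 0.500000); Gamma_ppp = 0.000000, Gamma_ppq = 0.000000, Gamma_pqq = 0.000000, Gamma_qpp = 0.000000, Gamma_qpq = 0.000000, Gamma_qqq = 0.000000
step 0: V^p = 1.5000, V^q = 1.0000
step 1: k1 = (0.000000, 0.000000), k2 = (0.000000, 0.000000), k3 = (0.000000, 0.000000), k4 = (0.000000, 0.000000); V <- V + (h/6)(k1 + 2k2 + 2k3 + k4): V^p = 1.5000, V^q = 1.0000
step 2: k1 = (0.000000, 0.000000), k2 = (0.000000, 0.000000), k3 = (0.000000, 0.000000), k4 = (0.000000, 0.000000); V <- V + (h/6)(k1 + 2k2 + 2k3 + k4): V^p = 1.5000, V^q = 1.0000
step 3: k1 = (0.000000, 0.000000), k2 = (0.000000, 0.000000), k3 = (0.000000, 0.000000), k4 = (0.000000, 0.000000); V <- V + (h/6)(k1 + 2k2 + 2k3 + k4): V^p = 1.5000, V^q = 1.0000
step 4: k1 = (0.000000, 0.000000), k2 = (0.000000, 0.000000), k3 = (0.000000, 0.000000), k4 = (0.000000, 0.000000); V <- V + (h/6)(k1 + 2k2 + 2k3 + k4): V^p = 1.5000, V^q = 1.0000

Answer: V^p = 1.5000, V^q = 1.0000


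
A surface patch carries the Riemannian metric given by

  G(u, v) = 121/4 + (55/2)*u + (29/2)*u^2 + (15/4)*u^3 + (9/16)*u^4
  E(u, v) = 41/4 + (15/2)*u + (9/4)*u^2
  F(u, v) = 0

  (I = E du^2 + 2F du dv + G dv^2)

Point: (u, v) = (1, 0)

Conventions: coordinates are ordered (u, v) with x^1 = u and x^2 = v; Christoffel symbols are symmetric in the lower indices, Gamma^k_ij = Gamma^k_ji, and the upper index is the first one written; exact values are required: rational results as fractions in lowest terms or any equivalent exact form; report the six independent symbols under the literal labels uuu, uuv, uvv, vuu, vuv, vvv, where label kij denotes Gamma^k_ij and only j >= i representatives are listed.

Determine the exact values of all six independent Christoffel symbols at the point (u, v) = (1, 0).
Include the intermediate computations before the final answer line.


E = 20, F = 0, G = 1225/16 at the point
E_u = 12, E_v = 0, F_u = 0, F_v = 0, G_u = 70, G_v = 0
EG - F^2 = 6125/4;  g^inv = (4/6125) * [[1225/16, 0], [0, 20]]
first-kind symbols [ij,l] = (1/2)(d_i g_jl + d_j g_il - d_l g_ij): [uu,u] = E_u/2 = 6, [uu,v] = F_u - E_v/2 = 0, [uv,u] = E_v/2 = 0, [uv,v] = G_u/2 = 35, [vv,u] = F_v - G_u/2 = -35, [vv,v] = G_v/2 = 0
Gamma^u_ij = (G*[ij,u] - F*[ij,v])/(EG - F^2), Gamma^v_ij = (E*[ij,v] - F*[ij,u])/(EG - F^2)

Answer: Gamma_uuu = 3/10, Gamma_uuv = 0, Gamma_uvv = -7/4, Gamma_vuu = 0, Gamma_vuv = 16/35, Gamma_vvv = 0


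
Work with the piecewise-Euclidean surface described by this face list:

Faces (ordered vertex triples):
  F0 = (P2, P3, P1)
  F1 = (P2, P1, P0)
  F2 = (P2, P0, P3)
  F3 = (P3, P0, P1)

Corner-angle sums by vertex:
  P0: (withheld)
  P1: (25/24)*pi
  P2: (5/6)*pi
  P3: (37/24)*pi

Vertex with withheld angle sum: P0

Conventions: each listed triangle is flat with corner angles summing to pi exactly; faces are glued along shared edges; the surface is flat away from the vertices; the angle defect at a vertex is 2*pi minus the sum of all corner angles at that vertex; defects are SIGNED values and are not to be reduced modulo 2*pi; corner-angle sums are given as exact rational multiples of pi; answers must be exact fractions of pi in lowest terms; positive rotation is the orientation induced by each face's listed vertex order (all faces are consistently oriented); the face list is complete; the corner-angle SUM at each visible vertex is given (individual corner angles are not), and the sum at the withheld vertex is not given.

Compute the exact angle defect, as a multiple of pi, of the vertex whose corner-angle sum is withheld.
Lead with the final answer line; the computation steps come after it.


Answer: defect(P0) = (17/12)*pi

V = 4, E = 6, F = 4; chi = V - E + F = 2
Gauss-Bonnet: total defect = 2*pi*chi = 4*pi; visible defects sum to (31/12)*pi


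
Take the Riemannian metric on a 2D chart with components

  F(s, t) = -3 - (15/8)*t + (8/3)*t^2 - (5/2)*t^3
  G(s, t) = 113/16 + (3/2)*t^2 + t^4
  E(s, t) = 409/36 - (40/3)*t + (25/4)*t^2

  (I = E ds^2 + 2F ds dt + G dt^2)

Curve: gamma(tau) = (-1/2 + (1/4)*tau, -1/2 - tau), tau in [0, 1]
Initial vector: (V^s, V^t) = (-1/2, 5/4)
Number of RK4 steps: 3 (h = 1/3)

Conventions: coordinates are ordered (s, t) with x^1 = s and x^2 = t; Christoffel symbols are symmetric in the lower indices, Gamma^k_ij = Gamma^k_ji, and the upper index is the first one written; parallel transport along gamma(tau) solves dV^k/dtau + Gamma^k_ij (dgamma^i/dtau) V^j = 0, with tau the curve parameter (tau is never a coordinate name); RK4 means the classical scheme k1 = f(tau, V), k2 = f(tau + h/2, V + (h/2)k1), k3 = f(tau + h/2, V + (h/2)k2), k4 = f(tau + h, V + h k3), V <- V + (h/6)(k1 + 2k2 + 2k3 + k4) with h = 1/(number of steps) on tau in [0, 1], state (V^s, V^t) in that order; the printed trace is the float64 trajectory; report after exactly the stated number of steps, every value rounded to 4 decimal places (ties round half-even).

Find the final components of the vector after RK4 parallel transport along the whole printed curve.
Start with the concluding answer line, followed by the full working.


Answer: V^s = -0.6672, V^t = 1.0941

gamma'(tau) = (1/4, -1); f(tau, V)^k = -Gamma^k_ij(gamma(tau)) gamma'^i(tau) V^j; h = 1/3; intermediate values shown to 6 dp
curve data and Christoffel symbols at the stage parameters:
  tau = 0.000000: gamma = (-0.500000, -0.500000), gamma' = (0.250000, -1.000000); Gamma_sss = 0.072778, Gamma_sst = -0.503847, Gamma_stt = -0.337613, Gamma_tss = 1.316068, Gamma_tst = -0.072778, Gamma_ttt = -0.182100
  tau = 0.166667: gamma = (-0.458333, -0.666667), gamma' = (0.250000, -1.000000); Gamma_sss = -0.010443, Gamma_sst = -0.470526, Gamma_stt = -0.379108, Gamma_tss = 1.366921, Gamma_tst = 0.010443, Gamma_ttt = -0.192501
  tau = 0.333333: gamma = (-0.416667, -0.833333), gamma' = (0.250000, -1.000000); Gamma_sss = -0.097463, Gamma_sst = -0.449656, Gamma_stt = -0.416749, Gamma_tss = 1.404123, Gamma_tst = 0.097463, Gamma_ttt = -0.190043
  tau = 0.500000: gamma = (-0.375000, -1.000000), gamma' = (0.250000, -1.000000); Gamma_sss = -0.186732, Gamma_sst = -0.441804, Gamma_stt = -0.452488, Gamma_tss = 1.429686, Gamma_tst = 0.186732, Gamma_ttt = -0.174765
  tau = 0.666667: gamma = (-0.333333, -1.166667), gamma' = (0.250000, -1.000000); Gamma_sss = -0.276952, Gamma_sst = -0.447103, Gamma_stt = -0.488614, Gamma_tss = 1.445498, Gamma_tst = 0.276952, Gamma_ttt = -0.146912
  tau = 0.833333: gamma = (-0.291667, -1.333333), gamma' = (0.250000, -1.000000); Gamma_sss = -0.367074, Gamma_sst = -0.465389, Gamma_stt = -0.527525, Gamma_tss = 1.453251, Gamma_tst = 0.367074, Gamma_ttt = -0.106874
  tau = 1.000000: gamma = (-0.250000, -1.500000), gamma' = (0.250000, -1.000000); Gamma_sss = -0.456272, Gamma_sst = -0.496296, Gamma_stt = -0.571603, Gamma_tss = 1.454422, Gamma_tst = 0.456272, Gamma_ttt = -0.055139
step 0: V^s = -0.5000, V^t = 1.2500
step 1: k1 = (-0.003544, -0.003984), k2 = (-0.092438, -0.077921), k3 = (-0.082284, -0.070608), k4 = (-0.148947, -0.129226); V <- V + (h/6)(k1 + 2k2 + 2k3 + k4): V^s = -0.5279, V^t = 1.2261
step 2: k1 = (-0.148640, -0.129031), k2 = (-0.193648, -0.172422), k3 = (-0.188210, -0.169540), k4 = (-0.217567, -0.202944); V <- V + (h/6)(k1 + 2k2 + 2k3 + k4): V^s = -0.5907, V^t = 1.1697
step 3: k1 = (-0.217581, -0.202957), k2 = (-0.232798, -0.227982), k3 = (-0.230135, -0.227163), k4 = (-0.234481, -0.246945); V <- V + (h/6)(k1 + 2k2 + 2k3 + k4): V^s = -0.6672, V^t = 1.0941


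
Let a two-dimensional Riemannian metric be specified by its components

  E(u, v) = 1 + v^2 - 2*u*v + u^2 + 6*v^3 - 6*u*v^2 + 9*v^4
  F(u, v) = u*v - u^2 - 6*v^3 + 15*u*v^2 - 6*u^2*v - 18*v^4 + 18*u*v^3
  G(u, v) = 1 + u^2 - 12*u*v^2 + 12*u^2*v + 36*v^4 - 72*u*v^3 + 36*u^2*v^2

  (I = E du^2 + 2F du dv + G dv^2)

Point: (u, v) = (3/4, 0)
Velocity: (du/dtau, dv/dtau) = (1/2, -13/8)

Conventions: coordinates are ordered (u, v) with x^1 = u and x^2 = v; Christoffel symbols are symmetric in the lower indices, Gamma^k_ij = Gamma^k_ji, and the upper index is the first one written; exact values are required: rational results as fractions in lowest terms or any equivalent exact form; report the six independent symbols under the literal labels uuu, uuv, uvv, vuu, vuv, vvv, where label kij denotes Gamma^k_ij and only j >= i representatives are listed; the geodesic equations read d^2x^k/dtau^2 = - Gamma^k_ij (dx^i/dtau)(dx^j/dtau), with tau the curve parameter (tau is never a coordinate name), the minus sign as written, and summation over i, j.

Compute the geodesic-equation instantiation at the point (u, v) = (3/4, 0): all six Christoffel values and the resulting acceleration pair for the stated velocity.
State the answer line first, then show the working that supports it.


Answer: Gamma_uuu = 6/17, Gamma_uuv = -6/17, Gamma_uvv = -27/17, Gamma_vuu = -6/17, Gamma_vuv = 6/17, Gamma_vvv = 27/17; accelerations (d^2u/dtau^2, d^2v/dtau^2) = (3843/1088, -3843/1088)

E = 25/16, F = -9/16, G = 25/16 at the point
E_u = 3/2, E_v = -3/2, F_u = -3/2, F_v = -21/8, G_u = 3/2, G_v = 27/4
EG - F^2 = 17/8;  g^inv = (8/17) * [[25/16, 9/16], [9/16, 25/16]]
first-kind symbols [ij,l] = (1/2)(d_i g_jl + d_j g_il - d_l g_ij): [uu,u] = E_u/2 = 3/4, [uu,v] = F_u - E_v/2 = -3/4, [uv,u] = E_v/2 = -3/4, [uv,v] = G_u/2 = 3/4, [vv,u] = F_v - G_u/2 = -27/8, [vv,v] = G_v/2 = 27/8
Gamma^u_ij = (G*[ij,u] - F*[ij,v])/(EG - F^2), Gamma^v_ij = (E*[ij,v] - F*[ij,u])/(EG - F^2)
Gamma_uuu = 6/17, Gamma_uuv = -6/17, Gamma_uvv = -27/17, Gamma_vuu = -6/17, Gamma_vuv = 6/17, Gamma_vvv = 27/17
d^2u/dtau^2 = -(Gamma_uuu*(1/2)^2 + 2*Gamma_uuv*(1/2)*(-13/8) + Gamma_uvv*(-13/8)^2) = 3843/1088
d^2v/dtau^2 = -(Gamma_vuu*(1/2)^2 + 2*Gamma_vuv*(1/2)*(-13/8) + Gamma_vvv*(-13/8)^2) = -3843/1088


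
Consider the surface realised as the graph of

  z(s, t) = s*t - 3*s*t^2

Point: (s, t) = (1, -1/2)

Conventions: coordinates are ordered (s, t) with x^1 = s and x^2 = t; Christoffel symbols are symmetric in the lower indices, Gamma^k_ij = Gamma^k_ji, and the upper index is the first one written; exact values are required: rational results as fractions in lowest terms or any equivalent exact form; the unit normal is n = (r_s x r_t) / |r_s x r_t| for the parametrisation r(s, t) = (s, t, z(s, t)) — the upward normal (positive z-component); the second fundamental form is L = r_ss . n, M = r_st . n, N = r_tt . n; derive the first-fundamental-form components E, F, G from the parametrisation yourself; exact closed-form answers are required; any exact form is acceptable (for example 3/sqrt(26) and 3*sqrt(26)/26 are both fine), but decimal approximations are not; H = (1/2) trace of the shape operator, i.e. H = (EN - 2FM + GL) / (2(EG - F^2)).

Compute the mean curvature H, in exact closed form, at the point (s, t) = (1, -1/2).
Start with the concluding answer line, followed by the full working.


Answer: H = 788*sqrt(33)/29403

z_s = -5/4, z_t = 4, z_ss = 0, z_st = 4, z_tt = -6
E = 41/16, F = -5, G = 17; answer radicand W^2 = 297/16
unnormalised second-form numerators: l = 0, m = 4, n = -6; L = l/sqrt(297/16), and similarly M = m/sqrt(W^2), N = n/sqrt(W^2)
H = (E*n - 2*F*m + G*l) / (2*(EG - F^2)*sqrt(W^2)); E*n - 2*F*m + G*l = 197/8, EG - F^2 = 297/16, so H = (197/297)/sqrt(297/16)


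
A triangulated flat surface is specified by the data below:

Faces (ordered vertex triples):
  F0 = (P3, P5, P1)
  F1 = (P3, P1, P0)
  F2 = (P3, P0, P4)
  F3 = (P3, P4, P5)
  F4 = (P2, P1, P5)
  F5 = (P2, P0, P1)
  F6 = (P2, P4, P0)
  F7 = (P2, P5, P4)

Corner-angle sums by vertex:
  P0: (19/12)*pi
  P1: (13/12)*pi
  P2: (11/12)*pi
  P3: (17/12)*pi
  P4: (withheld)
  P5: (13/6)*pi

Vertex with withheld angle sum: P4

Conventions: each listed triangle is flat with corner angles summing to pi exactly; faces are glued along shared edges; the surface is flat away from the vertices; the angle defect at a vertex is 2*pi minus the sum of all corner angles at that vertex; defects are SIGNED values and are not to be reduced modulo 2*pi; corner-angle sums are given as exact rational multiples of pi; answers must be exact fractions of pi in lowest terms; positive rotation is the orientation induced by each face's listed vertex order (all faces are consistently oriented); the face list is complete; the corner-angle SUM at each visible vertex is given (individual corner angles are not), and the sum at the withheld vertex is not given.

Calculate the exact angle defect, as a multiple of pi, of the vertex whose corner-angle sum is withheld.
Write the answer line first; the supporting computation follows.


Answer: defect(P4) = (7/6)*pi

V = 6, E = 12, F = 8; chi = V - E + F = 2
Gauss-Bonnet: total defect = 2*pi*chi = 4*pi; visible defects sum to (17/6)*pi


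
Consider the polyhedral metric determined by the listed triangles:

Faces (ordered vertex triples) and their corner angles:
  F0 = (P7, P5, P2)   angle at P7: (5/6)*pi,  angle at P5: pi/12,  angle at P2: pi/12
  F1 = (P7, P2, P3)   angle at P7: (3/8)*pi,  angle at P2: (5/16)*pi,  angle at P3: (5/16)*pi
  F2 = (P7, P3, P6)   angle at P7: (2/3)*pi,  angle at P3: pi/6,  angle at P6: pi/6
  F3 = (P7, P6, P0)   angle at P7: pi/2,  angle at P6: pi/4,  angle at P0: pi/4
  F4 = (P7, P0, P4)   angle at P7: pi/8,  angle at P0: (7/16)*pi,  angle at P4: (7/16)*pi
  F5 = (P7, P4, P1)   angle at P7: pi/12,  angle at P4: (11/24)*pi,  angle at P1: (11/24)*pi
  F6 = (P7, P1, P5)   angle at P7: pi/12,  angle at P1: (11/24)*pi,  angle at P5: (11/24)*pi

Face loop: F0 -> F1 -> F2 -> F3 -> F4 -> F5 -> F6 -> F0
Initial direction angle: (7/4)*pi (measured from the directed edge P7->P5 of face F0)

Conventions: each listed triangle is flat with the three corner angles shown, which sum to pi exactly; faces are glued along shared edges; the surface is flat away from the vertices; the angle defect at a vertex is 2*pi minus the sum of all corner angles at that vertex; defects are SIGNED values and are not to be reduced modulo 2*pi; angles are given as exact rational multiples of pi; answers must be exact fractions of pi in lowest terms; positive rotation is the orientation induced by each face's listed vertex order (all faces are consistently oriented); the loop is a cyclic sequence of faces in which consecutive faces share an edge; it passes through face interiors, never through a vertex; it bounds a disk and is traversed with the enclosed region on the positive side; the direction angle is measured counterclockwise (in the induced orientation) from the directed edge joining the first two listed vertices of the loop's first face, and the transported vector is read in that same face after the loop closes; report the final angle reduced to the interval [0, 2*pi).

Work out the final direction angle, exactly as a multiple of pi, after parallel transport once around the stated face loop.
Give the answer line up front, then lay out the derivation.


Answer: final direction angle = (13/12)*pi

enclosed vertex P7: corner angles sum to (8/3)*pi, defect = 2*pi - (8/3)*pi = (-2/3)*pi
by Gauss-Bonnet the loop rotates the vector by the enclosed defect sum (positive orientation, mod 2*pi)
final angle = (7/4)*pi - (2/3)*pi = (13/12)*pi (mod 2*pi)
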